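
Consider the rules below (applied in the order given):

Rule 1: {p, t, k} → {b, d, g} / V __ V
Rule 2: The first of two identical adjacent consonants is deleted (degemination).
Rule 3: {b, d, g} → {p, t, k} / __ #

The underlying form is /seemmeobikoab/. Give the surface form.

seemeobigoap

Rule 1 (intervocalic voicing): /k/ is a voiceless stop between vowels /i/ and /o/, so it voices to [g]. /seemmeobikoab/ → seemmeobigoab.
Rule 2 (degemination): /mm/ is a geminate; the first /m/ deletes. /seemmeobigoab/ → seemeobigoab.
Rule 3 (final devoicing): /b/ is a voiced stop in word-final position, so it devoices to [p]. /seemeobigoab/ → seemeobigoap.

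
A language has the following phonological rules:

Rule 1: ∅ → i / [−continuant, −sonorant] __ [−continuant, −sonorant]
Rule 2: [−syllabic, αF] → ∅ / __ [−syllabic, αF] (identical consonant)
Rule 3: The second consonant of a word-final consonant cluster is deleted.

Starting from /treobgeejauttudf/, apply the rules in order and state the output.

treobigeejautitud

Rule 1 (stop-cluster i-epenthesis): /b/ and /g/ form a stop–stop cluster, so [i] is inserted between them. /t/ and /t/ form a stop–stop cluster, so [i] is inserted between them. /treobgeejauttudf/ → treobigeejautitudf.
Rule 2 (degemination): no segment meets the environment; /treobigeejautitudf/ is unchanged.
Rule 3 (final cluster simplification): /f/ is the second consonant of a word-final cluster /df/, so it deletes. /treobigeejautitudf/ → treobigeejautitud.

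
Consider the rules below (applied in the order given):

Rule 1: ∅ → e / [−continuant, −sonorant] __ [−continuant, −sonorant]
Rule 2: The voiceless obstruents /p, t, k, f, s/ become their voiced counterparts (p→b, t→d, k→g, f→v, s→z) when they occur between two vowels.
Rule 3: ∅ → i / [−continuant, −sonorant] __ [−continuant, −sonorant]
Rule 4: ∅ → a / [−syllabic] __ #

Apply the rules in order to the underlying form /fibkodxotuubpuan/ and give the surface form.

fibegodxoduubebuana

Rule 1 (stop-cluster e-epenthesis): /b/ and /k/ form a stop–stop cluster, so [e] is inserted between them. /b/ and /p/ form a stop–stop cluster, so [e] is inserted between them. /fibkodxotuubpuan/ → fibekodxotuubepuan.
Rule 2 (intervocalic voicing): /k/ is a voiceless obstruent between vowels /e/ and /o/, so it voices to [g]. /t/ is a voiceless obstruent between vowels /o/ and /u/, so it voices to [d]. /p/ is a voiceless obstruent between vowels /e/ and /u/, so it voices to [b]. /fibekodxotuubepuan/ → fibegodxoduubebuan.
Rule 3 (stop-cluster i-epenthesis): no segment meets the environment; /fibegodxoduubebuan/ is unchanged.
Rule 4 (final a-epenthesis): the form ends in the consonant /n/, so [a] is inserted word-finally. /fibegodxoduubebuan/ → fibegodxoduubebuana.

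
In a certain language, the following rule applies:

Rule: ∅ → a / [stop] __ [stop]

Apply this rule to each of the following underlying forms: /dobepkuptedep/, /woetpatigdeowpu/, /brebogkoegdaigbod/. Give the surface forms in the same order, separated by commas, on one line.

dobepakupatedep, woetapatigadeowpu, brebogakoegadaigabod

/dobepkuptedep/: /p/ and /k/ form a stop–stop cluster, so [a] is inserted between them. /p/ and /t/ form a stop–stop cluster, so [a] is inserted between them. → [dobepakupatedep].
/woetpatigdeowpu/: /t/ and /p/ form a stop–stop cluster, so [a] is inserted between them. /g/ and /d/ form a stop–stop cluster, so [a] is inserted between them. → [woetapatigadeowpu].
/brebogkoegdaigbod/: /g/ and /k/ form a stop–stop cluster, so [a] is inserted between them. /g/ and /d/ form a stop–stop cluster, so [a] is inserted between them. /g/ and /b/ form a stop–stop cluster, so [a] is inserted between them. → [brebogakoegadaigabod].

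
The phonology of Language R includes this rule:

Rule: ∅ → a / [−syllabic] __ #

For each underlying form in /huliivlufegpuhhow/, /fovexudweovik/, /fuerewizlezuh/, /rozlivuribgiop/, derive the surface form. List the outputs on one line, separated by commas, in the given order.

huliivlufegpuhhowa, fovexudweovika, fuerewizlezuha, rozlivuribgiopa

/huliivlufegpuhhow/: the form ends in the consonant /w/, so [a] is inserted word-finally. → [huliivlufegpuhhowa].
/fovexudweovik/: the form ends in the consonant /k/, so [a] is inserted word-finally. → [fovexudweovika].
/fuerewizlezuh/: the form ends in the consonant /h/, so [a] is inserted word-finally. → [fuerewizlezuha].
/rozlivuribgiop/: the form ends in the consonant /p/, so [a] is inserted word-finally. → [rozlivuribgiopa].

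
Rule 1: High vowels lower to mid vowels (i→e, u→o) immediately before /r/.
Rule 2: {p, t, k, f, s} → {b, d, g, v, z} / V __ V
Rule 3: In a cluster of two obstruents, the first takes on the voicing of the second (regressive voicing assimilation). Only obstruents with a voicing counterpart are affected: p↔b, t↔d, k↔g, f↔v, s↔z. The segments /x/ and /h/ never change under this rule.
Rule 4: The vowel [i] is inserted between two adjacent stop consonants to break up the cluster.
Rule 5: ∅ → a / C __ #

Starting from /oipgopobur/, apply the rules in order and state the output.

oibigobobora

Rule 1 (pre-rhotic lowering): /u/ is a high vowel immediately before /r/, so it lowers to [o]. /oipgopobur/ → oipgopobor.
Rule 2 (intervocalic voicing): /p/ is a voiceless obstruent between vowels /o/ and /o/, so it voices to [b]. /oipgopobor/ → oipgobobor.
Rule 3 (regressive voicing assimilation): /p/ precedes the voiced obstruent /g/, so it voices to [b] by assimilation. /oipgobobor/ → oibgobobor.
Rule 4 (stop-cluster i-epenthesis): /b/ and /g/ form a stop–stop cluster, so [i] is inserted between them. /oibgobobor/ → oibigobobor.
Rule 5 (final a-epenthesis): the form ends in the consonant /r/, so [a] is inserted word-finally. /oibigobobor/ → oibigobobora.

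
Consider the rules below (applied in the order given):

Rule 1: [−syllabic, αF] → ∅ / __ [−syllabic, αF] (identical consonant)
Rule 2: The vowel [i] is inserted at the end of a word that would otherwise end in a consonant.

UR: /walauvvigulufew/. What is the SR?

walauvigulufewi

Rule 1 (degemination): /vv/ is a geminate; the first /v/ deletes. /walauvvigulufew/ → walauvigulufew.
Rule 2 (final i-epenthesis): the form ends in the consonant /w/, so [i] is inserted word-finally. /walauvigulufew/ → walauvigulufewi.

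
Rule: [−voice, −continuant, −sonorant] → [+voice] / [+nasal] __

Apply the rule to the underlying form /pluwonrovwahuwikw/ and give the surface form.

No segment of /pluwonrovwahuwikw/ meets the structural description of the rule, so the form surfaces unchanged.

pluwonrovwahuwikw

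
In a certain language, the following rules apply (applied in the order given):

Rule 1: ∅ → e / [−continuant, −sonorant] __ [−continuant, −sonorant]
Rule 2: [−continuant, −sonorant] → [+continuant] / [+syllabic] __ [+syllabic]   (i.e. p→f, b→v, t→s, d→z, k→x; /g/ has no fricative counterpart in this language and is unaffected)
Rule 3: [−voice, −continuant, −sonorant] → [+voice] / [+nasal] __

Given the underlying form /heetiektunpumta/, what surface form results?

heesiexesunbumda

Rule 1 (stop-cluster e-epenthesis): /k/ and /t/ form a stop–stop cluster, so [e] is inserted between them. /heetiektunpumta/ → heetieketunpumta.
Rule 2 (intervocalic spirantization): /t/ is a stop between vowels /e/ and /i/, so it spirantizes to the fricative [s]. /k/ is a stop between vowels /e/ and /e/, so it spirantizes to the fricative [x]. /t/ is a stop between vowels /e/ and /u/, so it spirantizes to the fricative [s]. /heetieketunpumta/ → heesiexesunpumta.
Rule 3 (post-nasal voicing): /p/ is a voiceless stop immediately after the nasal /n/, so it voices to [b]. /t/ is a voiceless stop immediately after the nasal /m/, so it voices to [d]. /heesiexesunpumta/ → heesiexesunbumda.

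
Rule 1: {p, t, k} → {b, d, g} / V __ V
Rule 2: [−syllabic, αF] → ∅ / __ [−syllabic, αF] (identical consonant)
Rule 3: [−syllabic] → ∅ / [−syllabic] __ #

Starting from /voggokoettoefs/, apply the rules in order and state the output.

vogogoetoef

Rule 1 (intervocalic voicing): /k/ is a voiceless stop between vowels /o/ and /o/, so it voices to [g]. /voggokoettoefs/ → voggogoettoefs.
Rule 2 (degemination): /gg/ is a geminate; the first /g/ deletes. /tt/ is a geminate; the first /t/ deletes. /voggogoettoefs/ → vogogoetoefs.
Rule 3 (final cluster simplification): /s/ is the second consonant of a word-final cluster /fs/, so it deletes. /vogogoetoefs/ → vogogoetoef.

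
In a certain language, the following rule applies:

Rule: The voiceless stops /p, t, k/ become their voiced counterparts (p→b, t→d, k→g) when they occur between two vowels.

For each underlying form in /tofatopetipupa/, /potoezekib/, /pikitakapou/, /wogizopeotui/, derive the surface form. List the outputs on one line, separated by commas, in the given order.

/tofatopetipupa/: /t/ is a voiceless stop between vowels /a/ and /o/, so it voices to [d]. /p/ is a voiceless stop between vowels /o/ and /e/, so it voices to [b]. /t/ is a voiceless stop between vowels /e/ and /i/, so it voices to [d]. /p/ is a voiceless stop between vowels /i/ and /u/, so it voices to [b]. /p/ is a voiceless stop between vowels /u/ and /a/, so it voices to [b]. → [tofadobedibuba].
/potoezekib/: /t/ is a voiceless stop between vowels /o/ and /o/, so it voices to [d]. /k/ is a voiceless stop between vowels /e/ and /i/, so it voices to [g]. → [podoezegib].
/pikitakapou/: /k/ is a voiceless stop between vowels /i/ and /i/, so it voices to [g]. /t/ is a voiceless stop between vowels /i/ and /a/, so it voices to [d]. /k/ is a voiceless stop between vowels /a/ and /a/, so it voices to [g]. /p/ is a voiceless stop between vowels /a/ and /o/, so it voices to [b]. → [pigidagabou].
/wogizopeotui/: /p/ is a voiceless stop between vowels /o/ and /e/, so it voices to [b]. /t/ is a voiceless stop between vowels /o/ and /u/, so it voices to [d]. → [wogizobeodui].

tofadobedibuba, podoezegib, pigidagabou, wogizobeodui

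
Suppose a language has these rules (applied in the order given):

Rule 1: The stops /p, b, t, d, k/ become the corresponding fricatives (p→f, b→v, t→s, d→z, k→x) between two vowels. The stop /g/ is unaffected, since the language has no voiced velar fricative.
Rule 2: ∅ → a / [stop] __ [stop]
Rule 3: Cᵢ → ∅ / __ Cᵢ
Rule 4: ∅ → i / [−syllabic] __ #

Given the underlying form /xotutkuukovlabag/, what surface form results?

Rule 1 (intervocalic spirantization): /t/ is a stop between vowels /o/ and /u/, so it spirantizes to the fricative [s]. /k/ is a stop between vowels /u/ and /o/, so it spirantizes to the fricative [x]. /b/ is a stop between vowels /a/ and /a/, so it spirantizes to the fricative [v]. /xotutkuukovlabag/ → xosutkuuxovlavag.
Rule 2 (stop-cluster a-epenthesis): /t/ and /k/ form a stop–stop cluster, so [a] is inserted between them. /xosutkuuxovlavag/ → xosutakuuxovlavag.
Rule 3 (degemination): no segment meets the environment; /xosutakuuxovlavag/ is unchanged.
Rule 4 (final i-epenthesis): the form ends in the consonant /g/, so [i] is inserted word-finally. /xosutakuuxovlavag/ → xosutakuuxovlavagi.

xosutakuuxovlavagi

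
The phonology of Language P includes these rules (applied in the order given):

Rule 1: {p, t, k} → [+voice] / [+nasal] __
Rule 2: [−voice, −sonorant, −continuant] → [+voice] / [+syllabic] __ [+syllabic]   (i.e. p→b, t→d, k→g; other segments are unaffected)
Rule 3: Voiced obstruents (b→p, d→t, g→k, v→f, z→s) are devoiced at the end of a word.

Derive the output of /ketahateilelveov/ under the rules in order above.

Rule 1 (post-nasal voicing): no segment meets the environment; /ketahateilelveov/ is unchanged.
Rule 2 (intervocalic voicing): /t/ is a voiceless stop between vowels /e/ and /a/, so it voices to [d]. /t/ is a voiceless stop between vowels /a/ and /e/, so it voices to [d]. /ketahateilelveov/ → kedahadeilelveov.
Rule 3 (final devoicing): /v/ is a voiced obstruent in word-final position, so it devoices to [f]. /kedahadeilelveov/ → kedahadeilelveof.

kedahadeilelveof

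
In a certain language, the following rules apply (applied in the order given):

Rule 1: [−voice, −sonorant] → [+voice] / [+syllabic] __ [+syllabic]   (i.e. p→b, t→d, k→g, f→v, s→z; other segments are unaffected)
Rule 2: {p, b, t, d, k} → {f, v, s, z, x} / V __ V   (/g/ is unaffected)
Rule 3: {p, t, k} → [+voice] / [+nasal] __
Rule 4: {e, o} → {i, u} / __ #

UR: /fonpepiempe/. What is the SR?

Rule 1 (intervocalic voicing): /p/ is a voiceless obstruent between vowels /e/ and /i/, so it voices to [b]. /fonpepiempe/ → fonpebiempe.
Rule 2 (intervocalic spirantization): /b/ is a stop between vowels /e/ and /i/, so it spirantizes to the fricative [v]. /fonpebiempe/ → fonpeviempe.
Rule 3 (post-nasal voicing): /p/ is a voiceless stop immediately after the nasal /n/, so it voices to [b]. /p/ is a voiceless stop immediately after the nasal /m/, so it voices to [b]. /fonpeviempe/ → fonbeviembe.
Rule 4 (final vowel raising): /e/ is a mid vowel in word-final position, so it raises to [i]. /fonbeviembe/ → fonbeviembi.

fonbeviembi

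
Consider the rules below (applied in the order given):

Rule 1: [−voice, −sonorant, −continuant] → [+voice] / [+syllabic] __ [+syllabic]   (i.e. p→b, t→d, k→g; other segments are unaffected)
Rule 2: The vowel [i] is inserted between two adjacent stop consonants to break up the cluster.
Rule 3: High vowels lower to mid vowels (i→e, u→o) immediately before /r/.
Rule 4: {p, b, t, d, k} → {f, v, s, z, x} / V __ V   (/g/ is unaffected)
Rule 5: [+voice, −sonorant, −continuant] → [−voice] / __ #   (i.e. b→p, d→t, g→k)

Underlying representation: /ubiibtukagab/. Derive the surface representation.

Rule 1 (intervocalic voicing): /k/ is a voiceless stop between vowels /u/ and /a/, so it voices to [g]. /ubiibtukagab/ → ubiibtugagab.
Rule 2 (stop-cluster i-epenthesis): /b/ and /t/ form a stop–stop cluster, so [i] is inserted between them. /ubiibtugagab/ → ubiibitugagab.
Rule 3 (pre-rhotic lowering): no segment meets the environment; /ubiibitugagab/ is unchanged.
Rule 4 (intervocalic spirantization): /b/ is a stop between vowels /u/ and /i/, so it spirantizes to the fricative [v]. /b/ is a stop between vowels /i/ and /i/, so it spirantizes to the fricative [v]. /t/ is a stop between vowels /i/ and /u/, so it spirantizes to the fricative [s]. /ubiibitugagab/ → uviivisugagab.
Rule 5 (final devoicing): /b/ is a voiced stop in word-final position, so it devoices to [p]. /uviivisugagab/ → uviivisugagap.

uviivisugagap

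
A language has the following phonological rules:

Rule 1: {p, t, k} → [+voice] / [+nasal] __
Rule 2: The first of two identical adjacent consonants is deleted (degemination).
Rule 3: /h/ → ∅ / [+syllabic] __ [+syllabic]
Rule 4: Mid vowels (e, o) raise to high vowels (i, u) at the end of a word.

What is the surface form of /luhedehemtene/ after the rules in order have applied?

Rule 1 (post-nasal voicing): /t/ is a voiceless stop immediately after the nasal /m/, so it voices to [d]. /luhedehemtene/ → luhedehemdene.
Rule 2 (degemination): no segment meets the environment; /luhedehemdene/ is unchanged.
Rule 3 (intervocalic h-deletion): /h/ occurs between vowels /u/ and /e/, so it deletes. /h/ occurs between vowels /e/ and /e/, so it deletes. /luhedehemdene/ → luedeemdene.
Rule 4 (final vowel raising): /e/ is a mid vowel in word-final position, so it raises to [i]. /luedeemdene/ → luedeemdeni.

luedeemdeni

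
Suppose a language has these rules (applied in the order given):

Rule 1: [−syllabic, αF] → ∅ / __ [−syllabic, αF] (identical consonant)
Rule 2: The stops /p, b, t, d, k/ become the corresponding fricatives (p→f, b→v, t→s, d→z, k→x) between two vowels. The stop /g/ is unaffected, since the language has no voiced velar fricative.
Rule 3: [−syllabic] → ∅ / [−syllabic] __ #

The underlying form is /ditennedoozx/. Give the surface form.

Rule 1 (degemination): /nn/ is a geminate; the first /n/ deletes. /ditennedoozx/ → ditenedoozx.
Rule 2 (intervocalic spirantization): /t/ is a stop between vowels /i/ and /e/, so it spirantizes to the fricative [s]. /d/ is a stop between vowels /e/ and /o/, so it spirantizes to the fricative [z]. /ditenedoozx/ → disenezoozx.
Rule 3 (final cluster simplification): /x/ is the second consonant of a word-final cluster /zx/, so it deletes. /disenezoozx/ → disenezooz.

disenezooz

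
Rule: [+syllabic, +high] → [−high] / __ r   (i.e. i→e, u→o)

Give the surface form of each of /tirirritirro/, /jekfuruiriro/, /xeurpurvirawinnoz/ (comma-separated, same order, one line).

/tirirritirro/: /i/ is a high vowel immediately before /r/, so it lowers to [e]. /i/ is a high vowel immediately before /r/, so it lowers to [e]. /i/ is a high vowel immediately before /r/, so it lowers to [e]. → [tererriterro].
/jekfuruiriro/: /u/ is a high vowel immediately before /r/, so it lowers to [o]. /i/ is a high vowel immediately before /r/, so it lowers to [e]. /i/ is a high vowel immediately before /r/, so it lowers to [e]. → [jekforuerero].
/xeurpurvirawinnoz/: /u/ is a high vowel immediately before /r/, so it lowers to [o]. /u/ is a high vowel immediately before /r/, so it lowers to [o]. /i/ is a high vowel immediately before /r/, so it lowers to [e]. → [xeorporverawinnoz].

tererriterro, jekforuerero, xeorporverawinnoz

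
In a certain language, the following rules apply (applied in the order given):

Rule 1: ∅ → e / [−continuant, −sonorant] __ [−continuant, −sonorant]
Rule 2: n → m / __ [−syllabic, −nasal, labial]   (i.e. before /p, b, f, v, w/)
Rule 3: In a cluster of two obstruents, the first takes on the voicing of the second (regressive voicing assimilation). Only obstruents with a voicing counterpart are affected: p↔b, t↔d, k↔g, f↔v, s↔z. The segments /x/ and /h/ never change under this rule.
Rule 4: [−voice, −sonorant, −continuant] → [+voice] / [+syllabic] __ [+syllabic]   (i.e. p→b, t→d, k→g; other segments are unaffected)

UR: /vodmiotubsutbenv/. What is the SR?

vodmiodupsudebemv

Rule 1 (stop-cluster e-epenthesis): /t/ and /b/ form a stop–stop cluster, so [e] is inserted between them. /vodmiotubsutbenv/ → vodmiotubsutebenv.
Rule 2 (nasal place assimilation): /n/ precedes the labial consonant /v/, so it assimilates in place to [m]. /vodmiotubsutebenv/ → vodmiotubsutebemv.
Rule 3 (regressive voicing assimilation): /b/ precedes the voiceless obstruent /s/, so it devoices to [p] by assimilation. /vodmiotubsutebemv/ → vodmiotupsutebemv.
Rule 4 (intervocalic voicing): /t/ is a voiceless stop between vowels /o/ and /u/, so it voices to [d]. /t/ is a voiceless stop between vowels /u/ and /e/, so it voices to [d]. /vodmiotupsutebemv/ → vodmiodupsudebemv.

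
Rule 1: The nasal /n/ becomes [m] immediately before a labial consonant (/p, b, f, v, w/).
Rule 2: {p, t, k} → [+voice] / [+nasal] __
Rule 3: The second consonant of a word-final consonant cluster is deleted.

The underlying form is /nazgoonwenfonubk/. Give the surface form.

nazgoomwemfonub

Rule 1 (nasal place assimilation): /n/ precedes the labial consonant /w/, so it assimilates in place to [m]. /n/ precedes the labial consonant /f/, so it assimilates in place to [m]. /nazgoonwenfonubk/ → nazgoomwemfonubk.
Rule 2 (post-nasal voicing): no segment meets the environment; /nazgoomwemfonubk/ is unchanged.
Rule 3 (final cluster simplification): /k/ is the second consonant of a word-final cluster /bk/, so it deletes. /nazgoomwemfonubk/ → nazgoomwemfonub.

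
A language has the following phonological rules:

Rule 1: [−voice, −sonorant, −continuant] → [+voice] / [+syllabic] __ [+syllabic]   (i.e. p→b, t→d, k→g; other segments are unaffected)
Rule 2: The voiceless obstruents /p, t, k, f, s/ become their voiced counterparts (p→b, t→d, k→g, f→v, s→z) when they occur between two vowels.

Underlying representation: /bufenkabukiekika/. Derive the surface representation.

buvenkabugiegiga

Rule 1 (intervocalic voicing): /k/ is a voiceless stop between vowels /u/ and /i/, so it voices to [g]. /k/ is a voiceless stop between vowels /e/ and /i/, so it voices to [g]. /k/ is a voiceless stop between vowels /i/ and /a/, so it voices to [g]. /bufenkabukiekika/ → bufenkabugiegiga.
Rule 2 (intervocalic voicing): /f/ is a voiceless obstruent between vowels /u/ and /e/, so it voices to [v]. /bufenkabugiegiga/ → buvenkabugiegiga.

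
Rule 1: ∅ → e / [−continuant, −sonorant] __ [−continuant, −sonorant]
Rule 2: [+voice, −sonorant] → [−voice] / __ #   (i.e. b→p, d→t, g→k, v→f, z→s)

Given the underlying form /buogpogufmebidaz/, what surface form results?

Rule 1 (stop-cluster e-epenthesis): /g/ and /p/ form a stop–stop cluster, so [e] is inserted between them. /buogpogufmebidaz/ → buogepogufmebidaz.
Rule 2 (final devoicing): /z/ is a voiced obstruent in word-final position, so it devoices to [s]. /buogepogufmebidaz/ → buogepogufmebidas.

buogepogufmebidas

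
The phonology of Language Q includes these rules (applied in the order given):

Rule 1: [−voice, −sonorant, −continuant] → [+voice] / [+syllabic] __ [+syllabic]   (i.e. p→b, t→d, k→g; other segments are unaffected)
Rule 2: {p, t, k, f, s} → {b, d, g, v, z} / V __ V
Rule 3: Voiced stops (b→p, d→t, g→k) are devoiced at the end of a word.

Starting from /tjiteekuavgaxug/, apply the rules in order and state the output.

Rule 1 (intervocalic voicing): /t/ is a voiceless stop between vowels /i/ and /e/, so it voices to [d]. /k/ is a voiceless stop between vowels /e/ and /u/, so it voices to [g]. /tjiteekuavgaxug/ → tjideeguavgaxug.
Rule 2 (intervocalic voicing): no segment meets the environment; /tjideeguavgaxug/ is unchanged.
Rule 3 (final devoicing): /g/ is a voiced stop in word-final position, so it devoices to [k]. /tjideeguavgaxug/ → tjideeguavgaxuk.

tjideeguavgaxuk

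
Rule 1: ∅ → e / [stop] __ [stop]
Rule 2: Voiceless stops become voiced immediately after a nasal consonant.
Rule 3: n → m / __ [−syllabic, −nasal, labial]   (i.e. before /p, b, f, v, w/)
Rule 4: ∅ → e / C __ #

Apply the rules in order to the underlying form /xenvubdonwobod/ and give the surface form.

xemvubedomwobode

Rule 1 (stop-cluster e-epenthesis): /b/ and /d/ form a stop–stop cluster, so [e] is inserted between them. /xenvubdonwobod/ → xenvubedonwobod.
Rule 2 (post-nasal voicing): no segment meets the environment; /xenvubedonwobod/ is unchanged.
Rule 3 (nasal place assimilation): /n/ precedes the labial consonant /v/, so it assimilates in place to [m]. /n/ precedes the labial consonant /w/, so it assimilates in place to [m]. /xenvubedonwobod/ → xemvubedomwobod.
Rule 4 (final e-epenthesis): the form ends in the consonant /d/, so [e] is inserted word-finally. /xemvubedomwobod/ → xemvubedomwobode.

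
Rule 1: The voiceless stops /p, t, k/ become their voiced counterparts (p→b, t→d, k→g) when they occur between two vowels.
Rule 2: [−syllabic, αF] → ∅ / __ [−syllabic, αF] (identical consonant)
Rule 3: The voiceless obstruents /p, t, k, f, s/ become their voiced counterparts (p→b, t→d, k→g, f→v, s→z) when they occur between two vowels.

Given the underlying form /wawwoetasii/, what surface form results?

wawoedazii

Rule 1 (intervocalic voicing): /t/ is a voiceless stop between vowels /e/ and /a/, so it voices to [d]. /wawwoetasii/ → wawwoedasii.
Rule 2 (degemination): /ww/ is a geminate; the first /w/ deletes. /wawwoedasii/ → wawoedasii.
Rule 3 (intervocalic voicing): /s/ is a voiceless obstruent between vowels /a/ and /i/, so it voices to [z]. /wawoedasii/ → wawoedazii.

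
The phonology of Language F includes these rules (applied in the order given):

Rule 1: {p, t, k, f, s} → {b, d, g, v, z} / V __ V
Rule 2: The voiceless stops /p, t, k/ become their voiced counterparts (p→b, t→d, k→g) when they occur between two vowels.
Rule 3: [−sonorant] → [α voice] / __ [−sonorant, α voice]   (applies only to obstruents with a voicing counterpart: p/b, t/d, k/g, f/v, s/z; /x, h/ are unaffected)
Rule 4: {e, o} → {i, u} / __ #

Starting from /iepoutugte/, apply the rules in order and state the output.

Rule 1 (intervocalic voicing): /p/ is a voiceless obstruent between vowels /e/ and /o/, so it voices to [b]. /t/ is a voiceless obstruent between vowels /u/ and /u/, so it voices to [d]. /iepoutugte/ → ieboudugte.
Rule 2 (intervocalic voicing): no segment meets the environment; /ieboudugte/ is unchanged.
Rule 3 (regressive voicing assimilation): /g/ precedes the voiceless obstruent /t/, so it devoices to [k] by assimilation. /ieboudugte/ → ieboudukte.
Rule 4 (final vowel raising): /e/ is a mid vowel in word-final position, so it raises to [i]. /ieboudukte/ → ieboudukti.

ieboudukti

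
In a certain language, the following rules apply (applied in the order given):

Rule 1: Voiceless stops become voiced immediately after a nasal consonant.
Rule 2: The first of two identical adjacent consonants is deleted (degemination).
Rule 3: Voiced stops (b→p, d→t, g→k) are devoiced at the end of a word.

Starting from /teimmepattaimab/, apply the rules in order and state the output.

teimepataimap

Rule 1 (post-nasal voicing): no segment meets the environment; /teimmepattaimab/ is unchanged.
Rule 2 (degemination): /mm/ is a geminate; the first /m/ deletes. /tt/ is a geminate; the first /t/ deletes. /teimmepattaimab/ → teimepataimab.
Rule 3 (final devoicing): /b/ is a voiced stop in word-final position, so it devoices to [p]. /teimepataimab/ → teimepataimap.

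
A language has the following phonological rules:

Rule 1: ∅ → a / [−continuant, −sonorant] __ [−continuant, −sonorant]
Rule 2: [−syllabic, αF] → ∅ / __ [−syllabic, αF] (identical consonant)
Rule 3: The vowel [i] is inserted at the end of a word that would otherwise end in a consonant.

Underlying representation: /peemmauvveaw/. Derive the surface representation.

Rule 1 (stop-cluster a-epenthesis): no segment meets the environment; /peemmauvveaw/ is unchanged.
Rule 2 (degemination): /mm/ is a geminate; the first /m/ deletes. /vv/ is a geminate; the first /v/ deletes. /peemmauvveaw/ → peemauveaw.
Rule 3 (final i-epenthesis): the form ends in the consonant /w/, so [i] is inserted word-finally. /peemauveaw/ → peemauveawi.

peemauveawi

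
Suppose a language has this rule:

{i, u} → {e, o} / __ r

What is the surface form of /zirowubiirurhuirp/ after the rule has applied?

/i/ is a high vowel immediately before /r/, so it lowers to [e].
/i/ is a high vowel immediately before /r/, so it lowers to [e].
/u/ is a high vowel immediately before /r/, so it lowers to [o].
/i/ is a high vowel immediately before /r/, so it lowers to [e].
The other instances of /u/, /i/ do not occur in the required environment and remain unchanged.
Surface form: [zerowubierorhuerp].

zerowubierorhuerp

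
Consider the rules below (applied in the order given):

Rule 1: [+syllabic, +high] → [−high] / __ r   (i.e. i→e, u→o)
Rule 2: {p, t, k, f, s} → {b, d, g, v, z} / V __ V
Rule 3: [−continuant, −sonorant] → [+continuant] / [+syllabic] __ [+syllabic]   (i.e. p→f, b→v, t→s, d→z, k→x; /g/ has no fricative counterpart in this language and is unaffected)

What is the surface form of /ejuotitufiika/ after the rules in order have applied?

Rule 1 (pre-rhotic lowering): no segment meets the environment; /ejuotitufiika/ is unchanged.
Rule 2 (intervocalic voicing): /t/ is a voiceless obstruent between vowels /o/ and /i/, so it voices to [d]. /t/ is a voiceless obstruent between vowels /i/ and /u/, so it voices to [d]. /f/ is a voiceless obstruent between vowels /u/ and /i/, so it voices to [v]. /k/ is a voiceless obstruent between vowels /i/ and /a/, so it voices to [g]. /ejuotitufiika/ → ejuodiduviiga.
Rule 3 (intervocalic spirantization): /d/ is a stop between vowels /o/ and /i/, so it spirantizes to the fricative [z]. /d/ is a stop between vowels /i/ and /u/, so it spirantizes to the fricative [z]. /ejuodiduviiga/ → ejuozizuviiga.

ejuozizuviiga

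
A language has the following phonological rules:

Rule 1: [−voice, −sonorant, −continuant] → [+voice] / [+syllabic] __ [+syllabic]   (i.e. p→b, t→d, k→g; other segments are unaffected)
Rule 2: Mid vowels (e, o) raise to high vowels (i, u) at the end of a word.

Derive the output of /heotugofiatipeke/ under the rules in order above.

Rule 1 (intervocalic voicing): /t/ is a voiceless stop between vowels /o/ and /u/, so it voices to [d]. /t/ is a voiceless stop between vowels /a/ and /i/, so it voices to [d]. /p/ is a voiceless stop between vowels /i/ and /e/, so it voices to [b]. /k/ is a voiceless stop between vowels /e/ and /e/, so it voices to [g]. /heotugofiatipeke/ → heodugofiadibege.
Rule 2 (final vowel raising): /e/ is a mid vowel in word-final position, so it raises to [i]. /heodugofiadibege/ → heodugofiadibegi.

heodugofiadibegi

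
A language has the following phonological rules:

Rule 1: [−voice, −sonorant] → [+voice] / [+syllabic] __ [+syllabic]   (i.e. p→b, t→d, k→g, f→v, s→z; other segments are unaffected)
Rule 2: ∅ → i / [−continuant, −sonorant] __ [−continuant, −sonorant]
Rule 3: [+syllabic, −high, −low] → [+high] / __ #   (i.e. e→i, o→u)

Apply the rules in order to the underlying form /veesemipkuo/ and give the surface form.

Rule 1 (intervocalic voicing): /s/ is a voiceless obstruent between vowels /e/ and /e/, so it voices to [z]. /veesemipkuo/ → veezemipkuo.
Rule 2 (stop-cluster i-epenthesis): /p/ and /k/ form a stop–stop cluster, so [i] is inserted between them. /veezemipkuo/ → veezemipikuo.
Rule 3 (final vowel raising): /o/ is a mid vowel in word-final position, so it raises to [u]. /veezemipikuo/ → veezemipikuu.

veezemipikuu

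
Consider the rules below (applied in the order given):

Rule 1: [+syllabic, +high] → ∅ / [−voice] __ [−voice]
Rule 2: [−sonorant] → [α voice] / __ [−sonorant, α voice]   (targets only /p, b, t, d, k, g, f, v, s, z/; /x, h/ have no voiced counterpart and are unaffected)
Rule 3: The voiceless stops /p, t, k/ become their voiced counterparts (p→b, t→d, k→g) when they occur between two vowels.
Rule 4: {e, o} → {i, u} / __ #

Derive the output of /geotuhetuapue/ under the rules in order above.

Rule 1 (high vowel syncope): /u/ is a high vowel flanked by voiceless consonants /t/ and /h/, so it deletes. /geotuhetuapue/ → geothetuapue.
Rule 2 (regressive voicing assimilation): no segment meets the environment; /geothetuapue/ is unchanged.
Rule 3 (intervocalic voicing): /t/ is a voiceless stop between vowels /e/ and /u/, so it voices to [d]. /p/ is a voiceless stop between vowels /a/ and /u/, so it voices to [b]. /geothetuapue/ → geotheduabue.
Rule 4 (final vowel raising): /e/ is a mid vowel in word-final position, so it raises to [i]. /geotheduabue/ → geotheduabui.

geotheduabui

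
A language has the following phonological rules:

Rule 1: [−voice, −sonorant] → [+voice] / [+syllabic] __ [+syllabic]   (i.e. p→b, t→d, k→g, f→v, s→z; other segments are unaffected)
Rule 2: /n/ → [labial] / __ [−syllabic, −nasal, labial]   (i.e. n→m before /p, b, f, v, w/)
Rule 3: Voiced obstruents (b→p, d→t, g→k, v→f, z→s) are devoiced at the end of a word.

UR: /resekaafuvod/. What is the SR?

Rule 1 (intervocalic voicing): /s/ is a voiceless obstruent between vowels /e/ and /e/, so it voices to [z]. /k/ is a voiceless obstruent between vowels /e/ and /a/, so it voices to [g]. /f/ is a voiceless obstruent between vowels /a/ and /u/, so it voices to [v]. /resekaafuvod/ → rezegaavuvod.
Rule 2 (nasal place assimilation): no segment meets the environment; /rezegaavuvod/ is unchanged.
Rule 3 (final devoicing): /d/ is a voiced obstruent in word-final position, so it devoices to [t]. /rezegaavuvod/ → rezegaavuvot.

rezegaavuvot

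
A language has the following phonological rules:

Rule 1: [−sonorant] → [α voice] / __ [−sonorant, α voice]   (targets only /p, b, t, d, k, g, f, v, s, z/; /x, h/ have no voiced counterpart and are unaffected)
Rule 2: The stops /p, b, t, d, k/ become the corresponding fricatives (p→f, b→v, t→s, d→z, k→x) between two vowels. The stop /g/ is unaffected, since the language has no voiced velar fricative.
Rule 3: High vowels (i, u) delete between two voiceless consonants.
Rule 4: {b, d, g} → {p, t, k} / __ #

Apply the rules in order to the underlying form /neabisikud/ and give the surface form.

Rule 1 (regressive voicing assimilation): no segment meets the environment; /neabisikud/ is unchanged.
Rule 2 (intervocalic spirantization): /b/ is a stop between vowels /a/ and /i/, so it spirantizes to the fricative [v]. /k/ is a stop between vowels /i/ and /u/, so it spirantizes to the fricative [x]. /neabisikud/ → neavisixud.
Rule 3 (high vowel syncope): /i/ is a high vowel flanked by voiceless consonants /s/ and /x/, so it deletes. /neavisixud/ → neavisxud.
Rule 4 (final devoicing): /d/ is a voiced stop in word-final position, so it devoices to [t]. /neavisxud/ → neavisxut.

neavisxut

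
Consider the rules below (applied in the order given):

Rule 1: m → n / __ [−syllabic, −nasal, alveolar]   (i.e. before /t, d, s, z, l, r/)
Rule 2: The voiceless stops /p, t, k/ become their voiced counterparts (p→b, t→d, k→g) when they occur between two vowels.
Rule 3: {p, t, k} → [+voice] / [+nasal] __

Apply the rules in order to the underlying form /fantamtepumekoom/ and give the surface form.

Rule 1 (nasal place assimilation): /m/ precedes the alveolar consonant /t/, so it assimilates in place to [n]. /fantamtepumekoom/ → fantantepumekoom.
Rule 2 (intervocalic voicing): /p/ is a voiceless stop between vowels /e/ and /u/, so it voices to [b]. /k/ is a voiceless stop between vowels /e/ and /o/, so it voices to [g]. /fantantepumekoom/ → fantantebumegoom.
Rule 3 (post-nasal voicing): /t/ is a voiceless stop immediately after the nasal /n/, so it voices to [d]. /t/ is a voiceless stop immediately after the nasal /n/, so it voices to [d]. /fantantebumegoom/ → fandandebumegoom.

fandandebumegoom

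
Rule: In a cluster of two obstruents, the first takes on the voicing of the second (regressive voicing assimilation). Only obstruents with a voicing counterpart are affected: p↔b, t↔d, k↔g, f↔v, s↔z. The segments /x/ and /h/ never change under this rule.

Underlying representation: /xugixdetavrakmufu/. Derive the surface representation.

No segment of /xugixdetavrakmufu/ meets the structural description of the rule, so the form surfaces unchanged.

xugixdetavrakmufu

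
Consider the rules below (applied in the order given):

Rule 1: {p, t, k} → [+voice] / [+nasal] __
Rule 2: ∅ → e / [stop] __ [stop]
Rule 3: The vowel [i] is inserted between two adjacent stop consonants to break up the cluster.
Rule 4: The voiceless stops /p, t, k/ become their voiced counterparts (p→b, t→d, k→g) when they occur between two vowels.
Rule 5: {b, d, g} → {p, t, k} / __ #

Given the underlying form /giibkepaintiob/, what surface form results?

giibegebaindiop

Rule 1 (post-nasal voicing): /t/ is a voiceless stop immediately after the nasal /n/, so it voices to [d]. /giibkepaintiob/ → giibkepaindiob.
Rule 2 (stop-cluster e-epenthesis): /b/ and /k/ form a stop–stop cluster, so [e] is inserted between them. /giibkepaindiob/ → giibekepaindiob.
Rule 3 (stop-cluster i-epenthesis): no segment meets the environment; /giibekepaindiob/ is unchanged.
Rule 4 (intervocalic voicing): /k/ is a voiceless stop between vowels /e/ and /e/, so it voices to [g]. /p/ is a voiceless stop between vowels /e/ and /a/, so it voices to [b]. /giibekepaindiob/ → giibegebaindiob.
Rule 5 (final devoicing): /b/ is a voiced stop in word-final position, so it devoices to [p]. /giibegebaindiob/ → giibegebaindiop.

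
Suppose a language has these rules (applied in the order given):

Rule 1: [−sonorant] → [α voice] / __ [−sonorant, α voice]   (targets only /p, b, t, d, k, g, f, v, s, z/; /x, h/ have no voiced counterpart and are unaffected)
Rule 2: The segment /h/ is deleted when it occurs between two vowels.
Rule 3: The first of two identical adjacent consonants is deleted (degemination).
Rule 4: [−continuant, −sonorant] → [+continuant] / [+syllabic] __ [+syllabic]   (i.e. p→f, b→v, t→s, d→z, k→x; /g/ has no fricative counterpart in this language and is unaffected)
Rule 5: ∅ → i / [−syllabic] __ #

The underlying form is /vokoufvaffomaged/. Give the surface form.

Rule 1 (regressive voicing assimilation): /f/ precedes the voiced obstruent /v/, so it voices to [v] by assimilation. /vokoufvaffomaged/ → vokouvvaffomaged.
Rule 2 (intervocalic h-deletion): no segment meets the environment; /vokouvvaffomaged/ is unchanged.
Rule 3 (degemination): /vv/ is a geminate; the first /v/ deletes. /ff/ is a geminate; the first /f/ deletes. /vokouvvaffomaged/ → vokouvafomaged.
Rule 4 (intervocalic spirantization): /k/ is a stop between vowels /o/ and /o/, so it spirantizes to the fricative [x]. /vokouvafomaged/ → voxouvafomaged.
Rule 5 (final i-epenthesis): the form ends in the consonant /d/, so [i] is inserted word-finally. /voxouvafomaged/ → voxouvafomagedi.

voxouvafomagedi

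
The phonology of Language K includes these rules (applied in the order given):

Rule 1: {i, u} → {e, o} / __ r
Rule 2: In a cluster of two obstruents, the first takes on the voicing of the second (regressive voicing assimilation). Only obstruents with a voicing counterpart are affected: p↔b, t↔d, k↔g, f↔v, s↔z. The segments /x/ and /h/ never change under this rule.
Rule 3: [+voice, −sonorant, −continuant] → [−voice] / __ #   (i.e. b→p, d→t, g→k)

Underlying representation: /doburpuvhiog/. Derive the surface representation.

Rule 1 (pre-rhotic lowering): /u/ is a high vowel immediately before /r/, so it lowers to [o]. /doburpuvhiog/ → doborpuvhiog.
Rule 2 (regressive voicing assimilation): /v/ precedes the voiceless obstruent /h/, so it devoices to [f] by assimilation. /doborpuvhiog/ → doborpufhiog.
Rule 3 (final devoicing): /g/ is a voiced stop in word-final position, so it devoices to [k]. /doborpufhiog/ → doborpufhiok.

doborpufhiok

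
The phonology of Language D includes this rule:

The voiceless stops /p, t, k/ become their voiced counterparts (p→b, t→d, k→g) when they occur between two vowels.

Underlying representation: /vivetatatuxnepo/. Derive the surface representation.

/t/ is a voiceless stop between vowels /e/ and /a/, so it voices to [d].
/t/ is a voiceless stop between vowels /a/ and /a/, so it voices to [d].
/t/ is a voiceless stop between vowels /a/ and /u/, so it voices to [d].
/p/ is a voiceless stop between vowels /e/ and /o/, so it voices to [b].
Surface form: [vivedadaduxnebo].

vivedadaduxnebo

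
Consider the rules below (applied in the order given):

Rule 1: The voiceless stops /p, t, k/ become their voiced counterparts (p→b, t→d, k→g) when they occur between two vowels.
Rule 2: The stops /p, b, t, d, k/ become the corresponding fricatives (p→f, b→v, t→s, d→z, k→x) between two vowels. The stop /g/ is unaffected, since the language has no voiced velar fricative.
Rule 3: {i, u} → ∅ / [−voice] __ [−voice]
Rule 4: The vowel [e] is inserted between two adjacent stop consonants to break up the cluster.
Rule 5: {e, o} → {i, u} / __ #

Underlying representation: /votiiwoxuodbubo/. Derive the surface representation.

Rule 1 (intervocalic voicing): /t/ is a voiceless stop between vowels /o/ and /i/, so it voices to [d]. /votiiwoxuodbubo/ → vodiiwoxuodbubo.
Rule 2 (intervocalic spirantization): /d/ is a stop between vowels /o/ and /i/, so it spirantizes to the fricative [z]. /b/ is a stop between vowels /u/ and /o/, so it spirantizes to the fricative [v]. /vodiiwoxuodbubo/ → voziiwoxuodbuvo.
Rule 3 (high vowel syncope): no segment meets the environment; /voziiwoxuodbuvo/ is unchanged.
Rule 4 (stop-cluster e-epenthesis): /d/ and /b/ form a stop–stop cluster, so [e] is inserted between them. /voziiwoxuodbuvo/ → voziiwoxuodebuvo.
Rule 5 (final vowel raising): /o/ is a mid vowel in word-final position, so it raises to [u]. /voziiwoxuodebuvo/ → voziiwoxuodebuvu.

voziiwoxuodebuvu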